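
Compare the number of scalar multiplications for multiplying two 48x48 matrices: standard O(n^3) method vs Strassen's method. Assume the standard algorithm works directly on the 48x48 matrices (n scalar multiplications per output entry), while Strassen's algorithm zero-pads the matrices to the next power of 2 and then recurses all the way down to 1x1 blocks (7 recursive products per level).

Matrix multiplication for 48x48 matrices:

Strassen's algorithm requires power-of-2 dimensions. Pad 48x48 to 64x64 (next power of 2).

Standard algorithm: 48^3 = 110592 multiplications
Strassen's algorithm: 7^(log2(64)) = 7^6 = 117649 multiplications
Difference: 110592 - 117649 = -7057 (Strassen uses MORE here due to padding overhead — for small or just-over-power-of-2 n, padding can outweigh the per-level savings)

Standard: 110592 multiplications (48^3). Strassen: 117649 multiplications (7^6, after padding to 64x64). Strassen reduces 8 recursive multiplications to 7 at each level.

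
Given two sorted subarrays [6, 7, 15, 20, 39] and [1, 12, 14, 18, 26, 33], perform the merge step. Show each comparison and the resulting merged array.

Merging process:

Compare 6 vs 1: take 1 from right. Merged: [1]
Compare 6 vs 12: take 6 from left. Merged: [1, 6]
Compare 7 vs 12: take 7 from left. Merged: [1, 6, 7]
Compare 15 vs 12: take 12 from right. Merged: [1, 6, 7, 12]
Compare 15 vs 14: take 14 from right. Merged: [1, 6, 7, 12, 14]
Compare 15 vs 18: take 15 from left. Merged: [1, 6, 7, 12, 14, 15]
Compare 20 vs 18: take 18 from right. Merged: [1, 6, 7, 12, 14, 15, 18]
Compare 20 vs 26: take 20 from left. Merged: [1, 6, 7, 12, 14, 15, 18, 20]
Compare 39 vs 26: take 26 from right. Merged: [1, 6, 7, 12, 14, 15, 18, 20, 26]
Compare 39 vs 33: take 33 from right. Merged: [1, 6, 7, 12, 14, 15, 18, 20, 26, 33]
Append remaining from left: [39]. Merged: [1, 6, 7, 12, 14, 15, 18, 20, 26, 33, 39]

Final merged array: [1, 6, 7, 12, 14, 15, 18, 20, 26, 33, 39]
Total comparisons: 10

The merged array is [1, 6, 7, 12, 14, 15, 18, 20, 26, 33, 39], requiring 10 comparisons. The merge step runs in O(n) time where n is the total number of elements.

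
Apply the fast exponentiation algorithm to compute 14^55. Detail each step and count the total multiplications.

Computing 14^55 by squaring (build up from 14^1; each line after the first costs one multiplication):

14^1 = 14
14^2 = (14^1)^2 = 14^2 = 196
14^3 = 14 * 14^2 = 14 * 196 = 2744
14^6 = (14^3)^2 = 2744^2 = 7529536
14^12 = (14^6)^2 = 7529536^2 = 56693912375296
14^13 = 14 * 14^12 = 14 * 56693912375296 = 793714773254144
14^26 = (14^13)^2 = 793714773254144^2 = 629983141281877223603213172736
14^27 = 14 * 14^26 = 14 * 629983141281877223603213172736 = 8819763977946281130444984418304
14^54 = (14^27)^2 = 8819763977946281130444984418304^2 = 77788236626678808982722471083604074886584214739573349250236416
14^55 = 14 * 14^54 = 14 * 77788236626678808982722471083604074886584214739573349250236416 = 1089035312773503325758114595170457048412179006354026889503309824

Result: 1089035312773503325758114595170457048412179006354026889503309824
Multiplications needed: 9 (9 lines after 14^1)

14^55 = 1089035312773503325758114595170457048412179006354026889503309824. Using exponentiation by squaring, this requires 9 multiplications. The key idea: if the exponent is even, square the half-power; if odd, multiply by the base once.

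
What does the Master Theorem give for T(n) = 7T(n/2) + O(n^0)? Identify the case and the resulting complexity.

Master Theorem for T(n) = 7T(n/2) + O(n^0):

a = 7, b = 2, c = 0
log_b(a) = log_2(7) = 2.8074

Case 1: c = 0 < log_2(7) = 2.8074
T(n) = O(n^(log_2 7))

For T(n) = 7T(n/2) + O(n^0): log_2(7) = 2.8074. This is Case 1 of the Master Theorem (c < log_b(a), work dominated by leaves), giving O(n^(log_2 7)).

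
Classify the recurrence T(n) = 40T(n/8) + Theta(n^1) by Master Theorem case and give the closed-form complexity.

Master Theorem for T(n) = 40T(n/8) + O(n^1):

a = 40, b = 8, c = 1
log_b(a) = log_8(40) = 1.7740

Case 1: c = 1 < log_8(40) = 1.7740
T(n) = O(n^(log_8 40))

For T(n) = 40T(n/8) + O(n^1): log_8(40) = 1.7740. This is Case 1 of the Master Theorem (c < log_b(a), work dominated by leaves), giving O(n^(log_8 40)).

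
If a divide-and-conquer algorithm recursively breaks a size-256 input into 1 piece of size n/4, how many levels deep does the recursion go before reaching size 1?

For divide and conquer with division factor 4:

Problem sizes at each level:
Level 0: 256
Level 1: 64
Level 2: 16
Level 3: 4
Level 4: 1

The root is level 0 and the size-1 base case is level 4 (the tree spans levels 0 through 4, i.e. 5 levels counting the root), so the depth is the number of divisions: log_4(256) = 4

The recursion tree depth is log_4(256) = 4. At each level, the problem size is divided by 4, so it takes 4 divisions to reduce to a base case of size 1. The algorithm makes 1 recursive call at each level.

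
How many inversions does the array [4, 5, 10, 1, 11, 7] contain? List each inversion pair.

Finding inversions in [4, 5, 10, 1, 11, 7]:

(0, 3): arr[0]=4 > arr[3]=1
(1, 3): arr[1]=5 > arr[3]=1
(2, 3): arr[2]=10 > arr[3]=1
(2, 5): arr[2]=10 > arr[5]=7
(4, 5): arr[4]=11 > arr[5]=7

Total inversions: 5

The array has 5 inversion(s): (0,3), (1,3), (2,3), (2,5), (4,5). Each pair (i,j) satisfies i < j and arr[i] > arr[j].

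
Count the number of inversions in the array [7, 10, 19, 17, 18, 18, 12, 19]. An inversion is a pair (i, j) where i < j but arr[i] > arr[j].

Finding inversions in [7, 10, 19, 17, 18, 18, 12, 19]:

(2, 3): arr[2]=19 > arr[3]=17
(2, 4): arr[2]=19 > arr[4]=18
(2, 5): arr[2]=19 > arr[5]=18
(2, 6): arr[2]=19 > arr[6]=12
(3, 6): arr[3]=17 > arr[6]=12
(4, 6): arr[4]=18 > arr[6]=12
(5, 6): arr[5]=18 > arr[6]=12

Total inversions: 7

The array has 7 inversion(s): (2,3), (2,4), (2,5), (2,6), (3,6), (4,6), (5,6). Each pair (i,j) satisfies i < j and arr[i] > arr[j].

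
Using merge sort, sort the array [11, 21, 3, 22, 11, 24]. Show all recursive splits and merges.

Merge sort trace:

Split: [11, 21, 3, 22, 11, 24] -> [11, 21, 3] and [22, 11, 24]
  Split: [11, 21, 3] -> [11] and [21, 3]
    Split: [21, 3] -> [21] and [3]
    Merge: [21] + [3] -> [3, 21]
  Merge: [11] + [3, 21] -> [3, 11, 21]
  Split: [22, 11, 24] -> [22] and [11, 24]
    Split: [11, 24] -> [11] and [24]
    Merge: [11] + [24] -> [11, 24]
  Merge: [22] + [11, 24] -> [11, 22, 24]
Merge: [3, 11, 21] + [11, 22, 24] -> [3, 11, 11, 21, 22, 24]

Final sorted array: [3, 11, 11, 21, 22, 24]

The merge sort proceeds by recursively splitting the array and merging sorted halves.
After all merges, the sorted array is [3, 11, 11, 21, 22, 24].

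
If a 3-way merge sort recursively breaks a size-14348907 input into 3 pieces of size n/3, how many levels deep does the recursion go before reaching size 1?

For divide and conquer with division factor 3:

Problem sizes at each level:
Level 0: 14348907
Level 1: 4782969
Level 2: 1594323
Level 3: 531441
Level 4: 177147
Level 5: 59049
Level 6: 19683
Level 7: 6561
Level 8: 2187
Level 9: 729
Level 10: 243
Level 11: 81
Level 12: 27
Level 13: 9
Level 14: 3
Level 15: 1

The root is level 0 and the size-1 base case is level 15 (the tree spans levels 0 through 15, i.e. 16 levels counting the root), so the depth is the number of divisions: log_3(14348907) = 15

The recursion tree depth is log_3(14348907) = 15. At each level, the problem size is divided by 3, so it takes 15 divisions to reduce to a base case of size 1. The algorithm makes 3 recursive calls at each level.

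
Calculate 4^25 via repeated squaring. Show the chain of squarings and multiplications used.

Computing 4^25 by squaring (build up from 4^1; each line after the first costs one multiplication):

4^1 = 4
4^2 = (4^1)^2 = 4^2 = 16
4^3 = 4 * 4^2 = 4 * 16 = 64
4^6 = (4^3)^2 = 64^2 = 4096
4^12 = (4^6)^2 = 4096^2 = 16777216
4^24 = (4^12)^2 = 16777216^2 = 281474976710656
4^25 = 4 * 4^24 = 4 * 281474976710656 = 1125899906842624

Result: 1125899906842624
Multiplications needed: 6 (6 lines after 4^1)

4^25 = 1125899906842624. Using exponentiation by squaring, this requires 6 multiplications. The key idea: if the exponent is even, square the half-power; if odd, multiply by the base once.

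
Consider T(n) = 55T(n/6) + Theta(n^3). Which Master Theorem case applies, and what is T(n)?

Master Theorem for T(n) = 55T(n/6) + O(n^3):

a = 55, b = 6, c = 3
log_b(a) = log_6(55) = 2.2365

Case 3: c = 3 > log_6(55) = 2.2365
T(n) = O(n^3) = O(n^3)

For T(n) = 55T(n/6) + O(n^3): log_6(55) = 2.2365. This is Case 3 of the Master Theorem (c > log_b(a), work dominated by root), giving O(n^3).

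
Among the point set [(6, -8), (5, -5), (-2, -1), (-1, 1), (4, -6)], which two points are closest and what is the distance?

Computing all pairwise distances among 5 points:

d((6, -8), (5, -5)) = 3.1623
d((6, -8), (-2, -1)) = 10.6301
d((6, -8), (-1, 1)) = 11.4018
d((6, -8), (4, -6)) = 2.8284
d((5, -5), (-2, -1)) = 8.0623
d((5, -5), (-1, 1)) = 8.4853
d((5, -5), (4, -6)) = 1.4142 <-- minimum
d((-2, -1), (-1, 1)) = 2.2361
d((-2, -1), (4, -6)) = 7.8102
d((-1, 1), (4, -6)) = 8.6023

Closest pair: (5, -5) and (4, -6) with distance 1.4142

The closest pair is (5, -5) and (4, -6) with Euclidean distance 1.4142. For 5 points, brute-force pairwise comparison is shown above. For large n, the divide-and-conquer algorithm (sort by x, recurse on halves, check the dividing strip) achieves O(n log n).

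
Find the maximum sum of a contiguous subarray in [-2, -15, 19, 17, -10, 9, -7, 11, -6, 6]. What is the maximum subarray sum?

Using Kadane's algorithm on [-2, -15, 19, 17, -10, 9, -7, 11, -6, 6]:

Scanning through the array:
Position 1 (value -15): max_ending_here = -15, max_so_far = -2
Position 2 (value 19): max_ending_here = 19, max_so_far = 19
Position 3 (value 17): max_ending_here = 36, max_so_far = 36
Position 4 (value -10): max_ending_here = 26, max_so_far = 36
Position 5 (value 9): max_ending_here = 35, max_so_far = 36
Position 6 (value -7): max_ending_here = 28, max_so_far = 36
Position 7 (value 11): max_ending_here = 39, max_so_far = 39
Position 8 (value -6): max_ending_here = 33, max_so_far = 39
Position 9 (value 6): max_ending_here = 39, max_so_far = 39

Maximum subarray: [19, 17, -10, 9, -7, 11]
Maximum sum: 39

The maximum subarray is [19, 17, -10, 9, -7, 11] with sum 39. This subarray runs from index 2 to index 7.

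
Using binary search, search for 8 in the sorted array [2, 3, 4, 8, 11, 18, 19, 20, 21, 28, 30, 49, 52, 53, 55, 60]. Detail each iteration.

Binary search for 8 in [2, 3, 4, 8, 11, 18, 19, 20, 21, 28, 30, 49, 52, 53, 55, 60]:

lo=0, hi=15, mid=7, arr[mid]=20 -> 20 > 8, search left half
lo=0, hi=6, mid=3, arr[mid]=8 -> Found target at index 3!

Binary search finds 8 at index 3 after 2 comparisons. The search repeatedly halves the search space by comparing with the middle element.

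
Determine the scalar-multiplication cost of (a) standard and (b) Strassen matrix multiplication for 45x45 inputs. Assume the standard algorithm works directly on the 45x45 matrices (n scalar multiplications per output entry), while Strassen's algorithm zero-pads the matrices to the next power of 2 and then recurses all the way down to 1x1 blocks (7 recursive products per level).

Matrix multiplication for 45x45 matrices:

Strassen's algorithm requires power-of-2 dimensions. Pad 45x45 to 64x64 (next power of 2).

Standard algorithm: 45^3 = 91125 multiplications
Strassen's algorithm: 7^(log2(64)) = 7^6 = 117649 multiplications
Difference: 91125 - 117649 = -26524 (Strassen uses MORE here due to padding overhead — for small or just-over-power-of-2 n, padding can outweigh the per-level savings)

Standard: 91125 multiplications (45^3). Strassen: 117649 multiplications (7^6, after padding to 64x64). Strassen reduces 8 recursive multiplications to 7 at each level.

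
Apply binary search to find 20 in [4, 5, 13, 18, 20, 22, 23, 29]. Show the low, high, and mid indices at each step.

Binary search for 20 in [4, 5, 13, 18, 20, 22, 23, 29]:

lo=0, hi=7, mid=3, arr[mid]=18 -> 18 < 20, search right half
lo=4, hi=7, mid=5, arr[mid]=22 -> 22 > 20, search left half
lo=4, hi=4, mid=4, arr[mid]=20 -> Found target at index 4!

Binary search finds 20 at index 4 after 3 comparisons. The search repeatedly halves the search space by comparing with the middle element.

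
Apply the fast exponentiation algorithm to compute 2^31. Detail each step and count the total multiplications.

Computing 2^31 by squaring (build up from 2^1; each line after the first costs one multiplication):

2^1 = 2
2^2 = (2^1)^2 = 2^2 = 4
2^3 = 2 * 2^2 = 2 * 4 = 8
2^6 = (2^3)^2 = 8^2 = 64
2^7 = 2 * 2^6 = 2 * 64 = 128
2^14 = (2^7)^2 = 128^2 = 16384
2^15 = 2 * 2^14 = 2 * 16384 = 32768
2^30 = (2^15)^2 = 32768^2 = 1073741824
2^31 = 2 * 2^30 = 2 * 1073741824 = 2147483648

Result: 2147483648
Multiplications needed: 8 (8 lines after 2^1)

2^31 = 2147483648. Using exponentiation by squaring, this requires 8 multiplications. The key idea: if the exponent is even, square the half-power; if odd, multiply by the base once.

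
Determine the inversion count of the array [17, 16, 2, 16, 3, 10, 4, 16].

Finding inversions in [17, 16, 2, 16, 3, 10, 4, 16]:

(0, 1): arr[0]=17 > arr[1]=16
(0, 2): arr[0]=17 > arr[2]=2
(0, 3): arr[0]=17 > arr[3]=16
(0, 4): arr[0]=17 > arr[4]=3
(0, 5): arr[0]=17 > arr[5]=10
(0, 6): arr[0]=17 > arr[6]=4
(0, 7): arr[0]=17 > arr[7]=16
(1, 2): arr[1]=16 > arr[2]=2
(1, 4): arr[1]=16 > arr[4]=3
(1, 5): arr[1]=16 > arr[5]=10
(1, 6): arr[1]=16 > arr[6]=4
(3, 4): arr[3]=16 > arr[4]=3
(3, 5): arr[3]=16 > arr[5]=10
(3, 6): arr[3]=16 > arr[6]=4
(5, 6): arr[5]=10 > arr[6]=4

Total inversions: 15

The array has 15 inversion(s): (0,1), (0,2), (0,3), (0,4), (0,5), (0,6), (0,7), (1,2), (1,4), (1,5), (1,6), (3,4), (3,5), (3,6), (5,6). Each pair (i,j) satisfies i < j and arr[i] > arr[j].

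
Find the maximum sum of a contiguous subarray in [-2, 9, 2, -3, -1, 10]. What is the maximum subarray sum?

Using Kadane's algorithm on [-2, 9, 2, -3, -1, 10]:

Scanning through the array:
Position 1 (value 9): max_ending_here = 9, max_so_far = 9
Position 2 (value 2): max_ending_here = 11, max_so_far = 11
Position 3 (value -3): max_ending_here = 8, max_so_far = 11
Position 4 (value -1): max_ending_here = 7, max_so_far = 11
Position 5 (value 10): max_ending_here = 17, max_so_far = 17

Maximum subarray: [9, 2, -3, -1, 10]
Maximum sum: 17

The maximum subarray is [9, 2, -3, -1, 10] with sum 17. This subarray runs from index 1 to index 5.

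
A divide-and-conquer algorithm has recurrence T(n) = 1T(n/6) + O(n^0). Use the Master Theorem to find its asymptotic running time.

Master Theorem for T(n) = 1T(n/6) + O(n^0):

a = 1, b = 6, c = 0
log_b(a) = log_6(1) = 0.0000

Case 2: c = 0 = log_6(1) = 0.0000
T(n) = O(n^0 log n) = O(log n)

For T(n) = 1T(n/6) + O(n^0): log_6(1) = 0.0000. This is Case 2 of the Master Theorem (c = log_b(a), equal work at all levels), giving O(log n).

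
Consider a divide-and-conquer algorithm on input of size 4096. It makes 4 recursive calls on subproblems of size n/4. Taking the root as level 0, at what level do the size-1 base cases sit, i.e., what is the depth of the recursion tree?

For divide and conquer with division factor 4:

Problem sizes at each level:
Level 0: 4096
Level 1: 1024
Level 2: 256
Level 3: 64
Level 4: 16
Level 5: 4
Level 6: 1

The root is level 0 and the size-1 base case is level 6 (the tree spans levels 0 through 6, i.e. 7 levels counting the root), so the depth is the number of divisions: log_4(4096) = 6

The recursion tree depth is log_4(4096) = 6. At each level, the problem size is divided by 4, so it takes 6 divisions to reduce to a base case of size 1. The algorithm makes 4 recursive calls at each level.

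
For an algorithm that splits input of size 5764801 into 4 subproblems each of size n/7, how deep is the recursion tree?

For divide and conquer with division factor 7:

Problem sizes at each level:
Level 0: 5764801
Level 1: 823543
Level 2: 117649
Level 3: 16807
Level 4: 2401
Level 5: 343
Level 6: 49
Level 7: 7
Level 8: 1

The root is level 0 and the size-1 base case is level 8 (the tree spans levels 0 through 8, i.e. 9 levels counting the root), so the depth is the number of divisions: log_7(5764801) = 8

The recursion tree depth is log_7(5764801) = 8. At each level, the problem size is divided by 7, so it takes 8 divisions to reduce to a base case of size 1. The algorithm makes 4 recursive calls at each level.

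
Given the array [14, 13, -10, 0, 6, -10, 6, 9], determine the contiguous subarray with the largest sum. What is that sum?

Using Kadane's algorithm on [14, 13, -10, 0, 6, -10, 6, 9]:

Scanning through the array:
Position 1 (value 13): max_ending_here = 27, max_so_far = 27
Position 2 (value -10): max_ending_here = 17, max_so_far = 27
Position 3 (value 0): max_ending_here = 17, max_so_far = 27
Position 4 (value 6): max_ending_here = 23, max_so_far = 27
Position 5 (value -10): max_ending_here = 13, max_so_far = 27
Position 6 (value 6): max_ending_here = 19, max_so_far = 27
Position 7 (value 9): max_ending_here = 28, max_so_far = 28

Maximum subarray: [14, 13, -10, 0, 6, -10, 6, 9]
Maximum sum: 28

The maximum subarray is [14, 13, -10, 0, 6, -10, 6, 9] with sum 28. This subarray runs from index 0 to index 7.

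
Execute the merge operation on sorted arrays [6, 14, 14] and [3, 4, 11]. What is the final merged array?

Merging process:

Compare 6 vs 3: take 3 from right. Merged: [3]
Compare 6 vs 4: take 4 from right. Merged: [3, 4]
Compare 6 vs 11: take 6 from left. Merged: [3, 4, 6]
Compare 14 vs 11: take 11 from right. Merged: [3, 4, 6, 11]
Append remaining from left: [14, 14]. Merged: [3, 4, 6, 11, 14, 14]

Final merged array: [3, 4, 6, 11, 14, 14]
Total comparisons: 4

The merged array is [3, 4, 6, 11, 14, 14], requiring 4 comparisons. The merge step runs in O(n) time where n is the total number of elements.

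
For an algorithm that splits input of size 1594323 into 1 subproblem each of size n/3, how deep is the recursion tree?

For divide and conquer with division factor 3:

Problem sizes at each level:
Level 0: 1594323
Level 1: 531441
Level 2: 177147
Level 3: 59049
Level 4: 19683
Level 5: 6561
Level 6: 2187
Level 7: 729
Level 8: 243
Level 9: 81
Level 10: 27
Level 11: 9
Level 12: 3
Level 13: 1

The root is level 0 and the size-1 base case is level 13 (the tree spans levels 0 through 13, i.e. 14 levels counting the root), so the depth is the number of divisions: log_3(1594323) = 13

The recursion tree depth is log_3(1594323) = 13. At each level, the problem size is divided by 3, so it takes 13 divisions to reduce to a base case of size 1. The algorithm makes 1 recursive call at each level.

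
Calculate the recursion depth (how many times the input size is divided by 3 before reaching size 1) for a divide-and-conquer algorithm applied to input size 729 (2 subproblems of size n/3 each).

For divide and conquer with division factor 3:

Problem sizes at each level:
Level 0: 729
Level 1: 243
Level 2: 81
Level 3: 27
Level 4: 9
Level 5: 3
Level 6: 1

The root is level 0 and the size-1 base case is level 6 (the tree spans levels 0 through 6, i.e. 7 levels counting the root), so the depth is the number of divisions: log_3(729) = 6

The recursion tree depth is log_3(729) = 6. At each level, the problem size is divided by 3, so it takes 6 divisions to reduce to a base case of size 1. The algorithm makes 2 recursive calls at each level.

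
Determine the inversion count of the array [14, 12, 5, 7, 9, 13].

Finding inversions in [14, 12, 5, 7, 9, 13]:

(0, 1): arr[0]=14 > arr[1]=12
(0, 2): arr[0]=14 > arr[2]=5
(0, 3): arr[0]=14 > arr[3]=7
(0, 4): arr[0]=14 > arr[4]=9
(0, 5): arr[0]=14 > arr[5]=13
(1, 2): arr[1]=12 > arr[2]=5
(1, 3): arr[1]=12 > arr[3]=7
(1, 4): arr[1]=12 > arr[4]=9

Total inversions: 8

The array has 8 inversion(s): (0,1), (0,2), (0,3), (0,4), (0,5), (1,2), (1,3), (1,4). Each pair (i,j) satisfies i < j and arr[i] > arr[j].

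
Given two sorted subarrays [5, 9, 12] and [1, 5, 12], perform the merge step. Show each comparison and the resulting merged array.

Merging process:

Compare 5 vs 1: take 1 from right. Merged: [1]
Compare 5 vs 5: take 5 from left. Merged: [1, 5]
Compare 9 vs 5: take 5 from right. Merged: [1, 5, 5]
Compare 9 vs 12: take 9 from left. Merged: [1, 5, 5, 9]
Compare 12 vs 12: take 12 from left. Merged: [1, 5, 5, 9, 12]
Append remaining from right: [12]. Merged: [1, 5, 5, 9, 12, 12]

Final merged array: [1, 5, 5, 9, 12, 12]
Total comparisons: 5

The merged array is [1, 5, 5, 9, 12, 12], requiring 5 comparisons. The merge step runs in O(n) time where n is the total number of elements.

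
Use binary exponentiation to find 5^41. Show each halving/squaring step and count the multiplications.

Computing 5^41 by squaring (build up from 5^1; each line after the first costs one multiplication):

5^1 = 5
5^2 = (5^1)^2 = 5^2 = 25
5^4 = (5^2)^2 = 25^2 = 625
5^5 = 5 * 5^4 = 5 * 625 = 3125
5^10 = (5^5)^2 = 3125^2 = 9765625
5^20 = (5^10)^2 = 9765625^2 = 95367431640625
5^40 = (5^20)^2 = 95367431640625^2 = 9094947017729282379150390625
5^41 = 5 * 5^40 = 5 * 9094947017729282379150390625 = 45474735088646411895751953125

Result: 45474735088646411895751953125
Multiplications needed: 7 (7 lines after 5^1)

5^41 = 45474735088646411895751953125. Using exponentiation by squaring, this requires 7 multiplications. The key idea: if the exponent is even, square the half-power; if odd, multiply by the base once.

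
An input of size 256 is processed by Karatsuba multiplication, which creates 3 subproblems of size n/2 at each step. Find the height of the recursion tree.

For divide and conquer with division factor 2:

Problem sizes at each level:
Level 0: 256
Level 1: 128
Level 2: 64
Level 3: 32
Level 4: 16
Level 5: 8
Level 6: 4
Level 7: 2
Level 8: 1

The root is level 0 and the size-1 base case is level 8 (the tree spans levels 0 through 8, i.e. 9 levels counting the root), so the depth is the number of divisions: log_2(256) = 8

The recursion tree depth is log_2(256) = 8. At each level, the problem size is divided by 2, so it takes 8 divisions to reduce to a base case of size 1. The algorithm makes 3 recursive calls at each level.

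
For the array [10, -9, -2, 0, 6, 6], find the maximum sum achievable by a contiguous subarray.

Using Kadane's algorithm on [10, -9, -2, 0, 6, 6]:

Scanning through the array:
Position 1 (value -9): max_ending_here = 1, max_so_far = 10
Position 2 (value -2): max_ending_here = -1, max_so_far = 10
Position 3 (value 0): max_ending_here = 0, max_so_far = 10
Position 4 (value 6): max_ending_here = 6, max_so_far = 10
Position 5 (value 6): max_ending_here = 12, max_so_far = 12

Maximum subarray: [0, 6, 6]
Maximum sum: 12

The maximum subarray is [0, 6, 6] with sum 12. This subarray runs from index 3 to index 5.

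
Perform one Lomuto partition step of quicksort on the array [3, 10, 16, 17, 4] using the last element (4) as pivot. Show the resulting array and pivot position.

Lomuto partition with pivot = 4:

Initial array: [3, 10, 16, 17, 4]

arr[0]=3 <= 4: swap with position 0, array becomes [3, 10, 16, 17, 4]
arr[1]=10 > 4: no swap
arr[2]=16 > 4: no swap
arr[3]=17 > 4: no swap

Place pivot at position 1: [3, 4, 16, 17, 10]
Pivot position: 1

After partitioning with pivot 4, the array becomes [3, 4, 16, 17, 10]. The pivot is placed at index 1. All elements to the left of the pivot are <= 4, and all elements to the right are > 4.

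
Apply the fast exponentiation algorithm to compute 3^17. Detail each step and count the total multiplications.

Computing 3^17 by squaring (build up from 3^1; each line after the first costs one multiplication):

3^1 = 3
3^2 = (3^1)^2 = 3^2 = 9
3^4 = (3^2)^2 = 9^2 = 81
3^8 = (3^4)^2 = 81^2 = 6561
3^16 = (3^8)^2 = 6561^2 = 43046721
3^17 = 3 * 3^16 = 3 * 43046721 = 129140163

Result: 129140163
Multiplications needed: 5 (5 lines after 3^1)

3^17 = 129140163. Using exponentiation by squaring, this requires 5 multiplications. The key idea: if the exponent is even, square the half-power; if odd, multiply by the base once.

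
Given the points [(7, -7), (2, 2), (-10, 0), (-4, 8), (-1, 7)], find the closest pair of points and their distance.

Computing all pairwise distances among 5 points:

d((7, -7), (2, 2)) = 10.2956
d((7, -7), (-10, 0)) = 18.3848
d((7, -7), (-4, 8)) = 18.6011
d((7, -7), (-1, 7)) = 16.1245
d((2, 2), (-10, 0)) = 12.1655
d((2, 2), (-4, 8)) = 8.4853
d((2, 2), (-1, 7)) = 5.831
d((-10, 0), (-4, 8)) = 10.0
d((-10, 0), (-1, 7)) = 11.4018
d((-4, 8), (-1, 7)) = 3.1623 <-- minimum

Closest pair: (-4, 8) and (-1, 7) with distance 3.1623

The closest pair is (-4, 8) and (-1, 7) with Euclidean distance 3.1623. For 5 points, brute-force pairwise comparison is shown above. For large n, the divide-and-conquer algorithm (sort by x, recurse on halves, check the dividing strip) achieves O(n log n).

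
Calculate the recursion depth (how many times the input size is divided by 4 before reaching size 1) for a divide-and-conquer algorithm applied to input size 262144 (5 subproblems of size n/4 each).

For divide and conquer with division factor 4:

Problem sizes at each level:
Level 0: 262144
Level 1: 65536
Level 2: 16384
Level 3: 4096
Level 4: 1024
Level 5: 256
Level 6: 64
Level 7: 16
Level 8: 4
Level 9: 1

The root is level 0 and the size-1 base case is level 9 (the tree spans levels 0 through 9, i.e. 10 levels counting the root), so the depth is the number of divisions: log_4(262144) = 9

The recursion tree depth is log_4(262144) = 9. At each level, the problem size is divided by 4, so it takes 9 divisions to reduce to a base case of size 1. The algorithm makes 5 recursive calls at each level.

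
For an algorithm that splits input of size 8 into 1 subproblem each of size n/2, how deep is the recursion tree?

For divide and conquer with division factor 2:

Problem sizes at each level:
Level 0: 8
Level 1: 4
Level 2: 2
Level 3: 1

The root is level 0 and the size-1 base case is level 3 (the tree spans levels 0 through 3, i.e. 4 levels counting the root), so the depth is the number of divisions: log_2(8) = 3

The recursion tree depth is log_2(8) = 3. At each level, the problem size is divided by 2, so it takes 3 divisions to reduce to a base case of size 1. The algorithm makes 1 recursive call at each level.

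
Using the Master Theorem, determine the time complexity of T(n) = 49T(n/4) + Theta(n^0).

Master Theorem for T(n) = 49T(n/4) + O(n^0):

a = 49, b = 4, c = 0
log_b(a) = log_4(49) = 2.8074

Case 1: c = 0 < log_4(49) = 2.8074
T(n) = O(n^(log_4 49))

For T(n) = 49T(n/4) + O(n^0): log_4(49) = 2.8074. This is Case 1 of the Master Theorem (c < log_b(a), work dominated by leaves), giving O(n^(log_4 49)).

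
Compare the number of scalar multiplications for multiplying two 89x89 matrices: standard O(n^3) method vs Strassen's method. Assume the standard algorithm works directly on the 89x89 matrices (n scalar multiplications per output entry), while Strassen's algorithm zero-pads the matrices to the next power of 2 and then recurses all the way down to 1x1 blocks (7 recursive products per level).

Matrix multiplication for 89x89 matrices:

Strassen's algorithm requires power-of-2 dimensions. Pad 89x89 to 128x128 (next power of 2).

Standard algorithm: 89^3 = 704969 multiplications
Strassen's algorithm: 7^(log2(128)) = 7^7 = 823543 multiplications
Difference: 704969 - 823543 = -118574 (Strassen uses MORE here due to padding overhead — for small or just-over-power-of-2 n, padding can outweigh the per-level savings)

Standard: 704969 multiplications (89^3). Strassen: 823543 multiplications (7^7, after padding to 128x128). Strassen reduces 8 recursive multiplications to 7 at each level.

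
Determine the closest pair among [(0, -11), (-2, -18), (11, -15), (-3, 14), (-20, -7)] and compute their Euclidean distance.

Computing all pairwise distances among 5 points:

d((0, -11), (-2, -18)) = 7.2801 <-- minimum
d((0, -11), (11, -15)) = 11.7047
d((0, -11), (-3, 14)) = 25.1794
d((0, -11), (-20, -7)) = 20.3961
d((-2, -18), (11, -15)) = 13.3417
d((-2, -18), (-3, 14)) = 32.0156
d((-2, -18), (-20, -7)) = 21.095
d((11, -15), (-3, 14)) = 32.2025
d((11, -15), (-20, -7)) = 32.0156
d((-3, 14), (-20, -7)) = 27.0185

Closest pair: (0, -11) and (-2, -18) with distance 7.2801

The closest pair is (0, -11) and (-2, -18) with Euclidean distance 7.2801. For 5 points, brute-force pairwise comparison is shown above. For large n, the divide-and-conquer algorithm (sort by x, recurse on halves, check the dividing strip) achieves O(n log n).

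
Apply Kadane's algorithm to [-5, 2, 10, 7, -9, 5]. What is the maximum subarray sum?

Using Kadane's algorithm on [-5, 2, 10, 7, -9, 5]:

Scanning through the array:
Position 1 (value 2): max_ending_here = 2, max_so_far = 2
Position 2 (value 10): max_ending_here = 12, max_so_far = 12
Position 3 (value 7): max_ending_here = 19, max_so_far = 19
Position 4 (value -9): max_ending_here = 10, max_so_far = 19
Position 5 (value 5): max_ending_here = 15, max_so_far = 19

Maximum subarray: [2, 10, 7]
Maximum sum: 19

The maximum subarray is [2, 10, 7] with sum 19. This subarray runs from index 1 to index 3.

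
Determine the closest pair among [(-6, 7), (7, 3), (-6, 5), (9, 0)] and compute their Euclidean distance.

Computing all pairwise distances among 4 points:

d((-6, 7), (7, 3)) = 13.6015
d((-6, 7), (-6, 5)) = 2.0 <-- minimum
d((-6, 7), (9, 0)) = 16.5529
d((7, 3), (-6, 5)) = 13.1529
d((7, 3), (9, 0)) = 3.6056
d((-6, 5), (9, 0)) = 15.8114

Closest pair: (-6, 7) and (-6, 5) with distance 2.0

The closest pair is (-6, 7) and (-6, 5) with Euclidean distance 2.0. For 4 points, brute-force pairwise comparison is shown above. For large n, the divide-and-conquer algorithm (sort by x, recurse on halves, check the dividing strip) achieves O(n log n).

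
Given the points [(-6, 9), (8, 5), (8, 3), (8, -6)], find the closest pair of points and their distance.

Computing all pairwise distances among 4 points:

d((-6, 9), (8, 5)) = 14.5602
d((-6, 9), (8, 3)) = 15.2315
d((-6, 9), (8, -6)) = 20.5183
d((8, 5), (8, 3)) = 2.0 <-- minimum
d((8, 5), (8, -6)) = 11.0
d((8, 3), (8, -6)) = 9.0

Closest pair: (8, 5) and (8, 3) with distance 2.0

The closest pair is (8, 5) and (8, 3) with Euclidean distance 2.0. For 4 points, brute-force pairwise comparison is shown above. For large n, the divide-and-conquer algorithm (sort by x, recurse on halves, check the dividing strip) achieves O(n log n).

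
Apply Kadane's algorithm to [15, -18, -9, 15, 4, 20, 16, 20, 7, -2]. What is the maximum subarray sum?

Using Kadane's algorithm on [15, -18, -9, 15, 4, 20, 16, 20, 7, -2]:

Scanning through the array:
Position 1 (value -18): max_ending_here = -3, max_so_far = 15
Position 2 (value -9): max_ending_here = -9, max_so_far = 15
Position 3 (value 15): max_ending_here = 15, max_so_far = 15
Position 4 (value 4): max_ending_here = 19, max_so_far = 19
Position 5 (value 20): max_ending_here = 39, max_so_far = 39
Position 6 (value 16): max_ending_here = 55, max_so_far = 55
Position 7 (value 20): max_ending_here = 75, max_so_far = 75
Position 8 (value 7): max_ending_here = 82, max_so_far = 82
Position 9 (value -2): max_ending_here = 80, max_so_far = 82

Maximum subarray: [15, 4, 20, 16, 20, 7]
Maximum sum: 82

The maximum subarray is [15, 4, 20, 16, 20, 7] with sum 82. This subarray runs from index 3 to index 8.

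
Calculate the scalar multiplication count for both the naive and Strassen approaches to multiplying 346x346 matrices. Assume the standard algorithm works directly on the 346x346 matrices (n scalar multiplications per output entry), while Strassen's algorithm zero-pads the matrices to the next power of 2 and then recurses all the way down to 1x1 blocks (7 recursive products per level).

Matrix multiplication for 346x346 matrices:

Strassen's algorithm requires power-of-2 dimensions. Pad 346x346 to 512x512 (next power of 2).

Standard algorithm: 346^3 = 41421736 multiplications
Strassen's algorithm: 7^(log2(512)) = 7^9 = 40353607 multiplications
Savings: 41421736 - 40353607 = 1068129 multiplications

Standard: 41421736 multiplications (346^3). Strassen: 40353607 multiplications (7^9, after padding to 512x512). Strassen reduces 8 recursive multiplications to 7 at each level.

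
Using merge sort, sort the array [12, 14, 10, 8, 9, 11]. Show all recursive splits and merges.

Merge sort trace:

Split: [12, 14, 10, 8, 9, 11] -> [12, 14, 10] and [8, 9, 11]
  Split: [12, 14, 10] -> [12] and [14, 10]
    Split: [14, 10] -> [14] and [10]
    Merge: [14] + [10] -> [10, 14]
  Merge: [12] + [10, 14] -> [10, 12, 14]
  Split: [8, 9, 11] -> [8] and [9, 11]
    Split: [9, 11] -> [9] and [11]
    Merge: [9] + [11] -> [9, 11]
  Merge: [8] + [9, 11] -> [8, 9, 11]
Merge: [10, 12, 14] + [8, 9, 11] -> [8, 9, 10, 11, 12, 14]

Final sorted array: [8, 9, 10, 11, 12, 14]

The merge sort proceeds by recursively splitting the array and merging sorted halves.
After all merges, the sorted array is [8, 9, 10, 11, 12, 14].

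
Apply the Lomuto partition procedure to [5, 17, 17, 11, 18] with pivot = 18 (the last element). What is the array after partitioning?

Lomuto partition with pivot = 18:

Initial array: [5, 17, 17, 11, 18]

arr[0]=5 <= 18: swap with position 0, array becomes [5, 17, 17, 11, 18]
arr[1]=17 <= 18: swap with position 1, array becomes [5, 17, 17, 11, 18]
arr[2]=17 <= 18: swap with position 2, array becomes [5, 17, 17, 11, 18]
arr[3]=11 <= 18: swap with position 3, array becomes [5, 17, 17, 11, 18]

Place pivot at position 4: [5, 17, 17, 11, 18]
Pivot position: 4

After partitioning with pivot 18, the array becomes [5, 17, 17, 11, 18]. The pivot is placed at index 4. All elements to the left of the pivot are <= 18, and all elements to the right are > 18.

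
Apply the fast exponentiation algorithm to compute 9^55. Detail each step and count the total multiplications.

Computing 9^55 by squaring (build up from 9^1; each line after the first costs one multiplication):

9^1 = 9
9^2 = (9^1)^2 = 9^2 = 81
9^3 = 9 * 9^2 = 9 * 81 = 729
9^6 = (9^3)^2 = 729^2 = 531441
9^12 = (9^6)^2 = 531441^2 = 282429536481
9^13 = 9 * 9^12 = 9 * 282429536481 = 2541865828329
9^26 = (9^13)^2 = 2541865828329^2 = 6461081889226673298932241
9^27 = 9 * 9^26 = 9 * 6461081889226673298932241 = 58149737003040059690390169
9^54 = (9^27)^2 = 58149737003040059690390169^2 = 3381391913522726342930221472392241170198527451848561
9^55 = 9 * 9^54 = 9 * 3381391913522726342930221472392241170198527451848561 = 30432527221704537086371993251530170531786747066637049

Result: 30432527221704537086371993251530170531786747066637049
Multiplications needed: 9 (9 lines after 9^1)

9^55 = 30432527221704537086371993251530170531786747066637049. Using exponentiation by squaring, this requires 9 multiplications. The key idea: if the exponent is even, square the half-power; if odd, multiply by the base once.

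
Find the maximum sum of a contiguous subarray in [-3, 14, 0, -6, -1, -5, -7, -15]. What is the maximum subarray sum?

Using Kadane's algorithm on [-3, 14, 0, -6, -1, -5, -7, -15]:

Scanning through the array:
Position 1 (value 14): max_ending_here = 14, max_so_far = 14
Position 2 (value 0): max_ending_here = 14, max_so_far = 14
Position 3 (value -6): max_ending_here = 8, max_so_far = 14
Position 4 (value -1): max_ending_here = 7, max_so_far = 14
Position 5 (value -5): max_ending_here = 2, max_so_far = 14
Position 6 (value -7): max_ending_here = -5, max_so_far = 14
Position 7 (value -15): max_ending_here = -15, max_so_far = 14

Maximum subarray: [14]
Maximum sum: 14

The maximum subarray is [14] with sum 14. This subarray runs from index 1 to index 1.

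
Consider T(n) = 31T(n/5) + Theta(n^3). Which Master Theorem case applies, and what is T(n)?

Master Theorem for T(n) = 31T(n/5) + O(n^3):

a = 31, b = 5, c = 3
log_b(a) = log_5(31) = 2.1337

Case 3: c = 3 > log_5(31) = 2.1337
T(n) = O(n^3) = O(n^3)

For T(n) = 31T(n/5) + O(n^3): log_5(31) = 2.1337. This is Case 3 of the Master Theorem (c > log_b(a), work dominated by root), giving O(n^3).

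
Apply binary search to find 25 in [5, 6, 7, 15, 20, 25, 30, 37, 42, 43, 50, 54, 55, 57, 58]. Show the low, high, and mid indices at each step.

Binary search for 25 in [5, 6, 7, 15, 20, 25, 30, 37, 42, 43, 50, 54, 55, 57, 58]:

lo=0, hi=14, mid=7, arr[mid]=37 -> 37 > 25, search left half
lo=0, hi=6, mid=3, arr[mid]=15 -> 15 < 25, search right half
lo=4, hi=6, mid=5, arr[mid]=25 -> Found target at index 5!

Binary search finds 25 at index 5 after 3 comparisons. The search repeatedly halves the search space by comparing with the middle element.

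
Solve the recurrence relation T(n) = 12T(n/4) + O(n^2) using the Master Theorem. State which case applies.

Master Theorem for T(n) = 12T(n/4) + O(n^2):

a = 12, b = 4, c = 2
log_b(a) = log_4(12) = 1.7925

Case 3: c = 2 > log_4(12) = 1.7925
T(n) = O(n^2) = O(n^2)

For T(n) = 12T(n/4) + O(n^2): log_4(12) = 1.7925. This is Case 3 of the Master Theorem (c > log_b(a), work dominated by root), giving O(n^2).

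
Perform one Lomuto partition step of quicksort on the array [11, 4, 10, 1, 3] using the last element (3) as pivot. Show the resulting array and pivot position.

Lomuto partition with pivot = 3:

Initial array: [11, 4, 10, 1, 3]

arr[0]=11 > 3: no swap
arr[1]=4 > 3: no swap
arr[2]=10 > 3: no swap
arr[3]=1 <= 3: swap with position 0, array becomes [1, 4, 10, 11, 3]

Place pivot at position 1: [1, 3, 10, 11, 4]
Pivot position: 1

After partitioning with pivot 3, the array becomes [1, 3, 10, 11, 4]. The pivot is placed at index 1. All elements to the left of the pivot are <= 3, and all elements to the right are > 3.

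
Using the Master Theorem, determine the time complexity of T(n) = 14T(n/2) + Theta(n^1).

Master Theorem for T(n) = 14T(n/2) + O(n^1):

a = 14, b = 2, c = 1
log_b(a) = log_2(14) = 3.8074

Case 1: c = 1 < log_2(14) = 3.8074
T(n) = O(n^(log_2 14))

For T(n) = 14T(n/2) + O(n^1): log_2(14) = 3.8074. This is Case 1 of the Master Theorem (c < log_b(a), work dominated by leaves), giving O(n^(log_2 14)).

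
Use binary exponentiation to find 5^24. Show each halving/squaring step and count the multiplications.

Computing 5^24 by squaring (build up from 5^1; each line after the first costs one multiplication):

5^1 = 5
5^2 = (5^1)^2 = 5^2 = 25
5^3 = 5 * 5^2 = 5 * 25 = 125
5^6 = (5^3)^2 = 125^2 = 15625
5^12 = (5^6)^2 = 15625^2 = 244140625
5^24 = (5^12)^2 = 244140625^2 = 59604644775390625

Result: 59604644775390625
Multiplications needed: 5 (5 lines after 5^1)

5^24 = 59604644775390625. Using exponentiation by squaring, this requires 5 multiplications. The key idea: if the exponent is even, square the half-power; if odd, multiply by the base once.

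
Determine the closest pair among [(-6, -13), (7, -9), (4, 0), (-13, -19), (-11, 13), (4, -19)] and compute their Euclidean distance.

Computing all pairwise distances among 6 points:

d((-6, -13), (7, -9)) = 13.6015
d((-6, -13), (4, 0)) = 16.4012
d((-6, -13), (-13, -19)) = 9.2195 <-- minimum
d((-6, -13), (-11, 13)) = 26.4764
d((-6, -13), (4, -19)) = 11.6619
d((7, -9), (4, 0)) = 9.4868
d((7, -9), (-13, -19)) = 22.3607
d((7, -9), (-11, 13)) = 28.4253
d((7, -9), (4, -19)) = 10.4403
d((4, 0), (-13, -19)) = 25.4951
d((4, 0), (-11, 13)) = 19.8494
d((4, 0), (4, -19)) = 19.0
d((-13, -19), (-11, 13)) = 32.0624
d((-13, -19), (4, -19)) = 17.0
d((-11, 13), (4, -19)) = 35.3412

Closest pair: (-6, -13) and (-13, -19) with distance 9.2195

The closest pair is (-6, -13) and (-13, -19) with Euclidean distance 9.2195. For 6 points, brute-force pairwise comparison is shown above. For large n, the divide-and-conquer algorithm (sort by x, recurse on halves, check the dividing strip) achieves O(n log n).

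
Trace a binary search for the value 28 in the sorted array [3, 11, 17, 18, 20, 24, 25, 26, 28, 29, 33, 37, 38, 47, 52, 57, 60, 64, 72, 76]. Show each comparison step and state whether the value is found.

Binary search for 28 in [3, 11, 17, 18, 20, 24, 25, 26, 28, 29, 33, 37, 38, 47, 52, 57, 60, 64, 72, 76]:

lo=0, hi=19, mid=9, arr[mid]=29 -> 29 > 28, search left half
lo=0, hi=8, mid=4, arr[mid]=20 -> 20 < 28, search right half
lo=5, hi=8, mid=6, arr[mid]=25 -> 25 < 28, search right half
lo=7, hi=8, mid=7, arr[mid]=26 -> 26 < 28, search right half
lo=8, hi=8, mid=8, arr[mid]=28 -> Found target at index 8!

Binary search finds 28 at index 8 after 5 comparisons. The search repeatedly halves the search space by comparing with the middle element.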